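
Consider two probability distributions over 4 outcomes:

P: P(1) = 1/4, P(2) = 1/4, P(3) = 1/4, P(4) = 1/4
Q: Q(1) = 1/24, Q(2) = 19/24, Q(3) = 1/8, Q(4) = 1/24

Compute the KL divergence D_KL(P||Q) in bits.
1.1267 bits

D_KL(P||Q) = Σ P(x) log₂(P(x)/Q(x))

Computing term by term:
  P(1)·log₂(P(1)/Q(1)) = (1/4)·log₂((1/4)/(1/24)) = 0.64624
  P(2)·log₂(P(2)/Q(2)) = (1/4)·log₂((1/4)/(19/24)) = -0.41574
  P(3)·log₂(P(3)/Q(3)) = (1/4)·log₂((1/4)/(1/8)) = 0.25000
  P(4)·log₂(P(4)/Q(4)) = (1/4)·log₂((1/4)/(1/24)) = 0.64624

D_KL(P||Q) = 0.64624 - 0.41574 + 0.25000 + 0.64624 = 1.12674 ≈ 1.1267 bits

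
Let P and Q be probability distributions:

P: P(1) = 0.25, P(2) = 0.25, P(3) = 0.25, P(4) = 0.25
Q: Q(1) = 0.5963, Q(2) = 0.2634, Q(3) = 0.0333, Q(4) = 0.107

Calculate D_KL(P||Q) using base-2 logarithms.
0.7008 bits

D_KL(P||Q) = Σ P(x) log₂(P(x)/Q(x))

Computing term by term:
  P(1)·log₂(P(1)/Q(1)) = 0.25·log₂(0.25/0.5963) = -0.31353
  P(2)·log₂(P(2)/Q(2)) = 0.25·log₂(0.25/0.2634) = -0.01883
  P(3)·log₂(P(3)/Q(3)) = 0.25·log₂(0.25/0.0333) = 0.72708
  P(4)·log₂(P(4)/Q(4)) = 0.25·log₂(0.25/0.107) = 0.30608

D_KL(P||Q) = -0.31353 - 0.01883 + 0.72708 + 0.30608 = 0.70080 ≈ 0.7008 bits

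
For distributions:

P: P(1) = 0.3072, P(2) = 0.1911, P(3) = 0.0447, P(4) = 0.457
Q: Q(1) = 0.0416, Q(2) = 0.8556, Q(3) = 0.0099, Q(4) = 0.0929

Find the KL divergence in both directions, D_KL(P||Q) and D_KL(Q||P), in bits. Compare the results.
D_KL(P||Q) = 1.6205 bits, D_KL(Q||P) = 1.4953 bits. D_KL(P||Q) is larger than D_KL(Q||P) by 0.1252 bits; the two directions differ.

D_KL(P||Q) = Σ P(x) log₂(P(x)/Q(x))

Computing term by term:
  P(1)·log₂(P(1)/Q(1)) = 0.3072·log₂(0.3072/0.0416) = 0.88613
  P(2)·log₂(P(2)/Q(2)) = 0.1911·log₂(0.1911/0.8556) = -0.41327
  P(3)·log₂(P(3)/Q(3)) = 0.0447·log₂(0.0447/0.0099) = 0.09721
  P(4)·log₂(P(4)/Q(4)) = 0.457·log₂(0.457/0.0929) = 1.05039

D_KL(P||Q) = 0.88613 - 0.41327 + 0.09721 + 1.05039 = 1.62046 ≈ 1.6205 bits

D_KL(Q||P) = Σ Q(x) log₂(Q(x)/P(x))

Computing term by term:
  Q(1)·log₂(Q(1)/P(1)) = 0.0416·log₂(0.0416/0.3072) = -0.12000
  Q(2)·log₂(Q(2)/P(2)) = 0.8556·log₂(0.8556/0.1911) = 1.85033
  Q(3)·log₂(Q(3)/P(3)) = 0.0099·log₂(0.0099/0.0447) = -0.02153
  Q(4)·log₂(Q(4)/P(4)) = 0.0929·log₂(0.0929/0.457) = -0.21353

D_KL(Q||P) = -0.12000 + 1.85033 - 0.02153 - 0.21353 = 1.49527 ≈ 1.4953 bits

These are NOT equal (difference: 0.1252 bits). KL divergence is asymmetric: D_KL(P||Q) ≠ D_KL(Q||P) in general.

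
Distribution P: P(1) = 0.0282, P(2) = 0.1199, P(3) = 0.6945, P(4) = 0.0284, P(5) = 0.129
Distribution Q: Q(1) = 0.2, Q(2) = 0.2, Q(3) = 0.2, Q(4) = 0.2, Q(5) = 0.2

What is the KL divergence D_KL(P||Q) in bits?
0.9175 bits

D_KL(P||Q) = Σ P(x) log₂(P(x)/Q(x))

Computing term by term:
  P(1)·log₂(P(1)/Q(1)) = 0.0282·log₂(0.0282/0.2) = -0.07970
  P(2)·log₂(P(2)/Q(2)) = 0.1199·log₂(0.1199/0.2) = -0.08851
  P(3)·log₂(P(3)/Q(3)) = 0.6945·log₂(0.6945/0.2) = 1.24730
  P(4)·log₂(P(4)/Q(4)) = 0.0284·log₂(0.0284/0.2) = -0.07998
  P(5)·log₂(P(5)/Q(5)) = 0.129·log₂(0.129/0.2) = -0.08161

D_KL(P||Q) = -0.07970 - 0.08851 + 1.24730 - 0.07998 - 0.08161 = 0.91750 ≈ 0.9175 bits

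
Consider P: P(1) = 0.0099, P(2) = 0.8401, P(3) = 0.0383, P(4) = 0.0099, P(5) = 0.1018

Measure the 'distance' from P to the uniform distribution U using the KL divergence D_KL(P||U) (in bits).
1.4631 bits

U(i) = 1/5 for all i

D_KL(P||U) = Σ P(x) log₂(P(x) / (1/5))
           = Σ P(x) log₂(P(x)) + log₂(5)
           = log₂(5) - H(P)

H(P) = -Σ P(x) log₂(P(x)):
  -P(1)·log₂(P(1)) = -(0.0099)·log₂(0.0099) = 0.06592
  -P(2)·log₂(P(2)) = -(0.8401)·log₂(0.8401) = 0.21117
  -P(3)·log₂(P(3)) = -(0.0383)·log₂(0.0383) = 0.18026
  -P(4)·log₂(P(4)) = -(0.0099)·log₂(0.0099) = 0.06592
  -P(5)·log₂(P(5)) = -(0.1018)·log₂(0.1018) = 0.33555
H(P) = 0.06592 + 0.21117 + 0.18026 + 0.06592 + 0.33555 = 0.85882 bits

log₂(5) = 2.32193 bits

D_KL(P||U) = 2.32193 - 0.85882 = 1.46311 ≈ 1.4631 bits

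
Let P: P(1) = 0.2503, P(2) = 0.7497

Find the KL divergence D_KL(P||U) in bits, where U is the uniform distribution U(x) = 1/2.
0.1882 bits

U(i) = 1/2 for all i

D_KL(P||U) = Σ P(x) log₂(P(x) / (1/2))
           = Σ P(x) log₂(P(x)) + log₂(2)
           = log₂(2) - H(P)

H(P) = -Σ P(x) log₂(P(x)):
  -P(1)·log₂(P(1)) = -(0.2503)·log₂(0.2503) = 0.50017
  -P(2)·log₂(P(2)) = -(0.7497)·log₂(0.7497) = 0.31159
H(P) = 0.50017 + 0.31159 = 0.81176 bits

log₂(2) = 1.00000 bits

D_KL(P||U) = 1.00000 - 0.81176 = 0.18824 ≈ 0.1882 bits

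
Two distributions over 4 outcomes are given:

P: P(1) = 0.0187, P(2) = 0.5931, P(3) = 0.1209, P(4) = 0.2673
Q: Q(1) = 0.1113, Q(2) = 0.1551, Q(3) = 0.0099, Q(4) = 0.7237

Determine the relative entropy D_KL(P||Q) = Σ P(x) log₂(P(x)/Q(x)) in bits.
1.1520 bits

D_KL(P||Q) = Σ P(x) log₂(P(x)/Q(x))

Computing term by term:
  P(1)·log₂(P(1)/Q(1)) = 0.0187·log₂(0.0187/0.1113) = -0.04812
  P(2)·log₂(P(2)/Q(2)) = 0.5931·log₂(0.5931/0.1551) = 1.14769
  P(3)·log₂(P(3)/Q(3)) = 0.1209·log₂(0.1209/0.0099) = 0.43648
  P(4)·log₂(P(4)/Q(4)) = 0.2673·log₂(0.2673/0.7237) = -0.38409

D_KL(P||Q) = -0.04812 + 1.14769 + 0.43648 - 0.38409 = 1.15196 ≈ 1.1520 bits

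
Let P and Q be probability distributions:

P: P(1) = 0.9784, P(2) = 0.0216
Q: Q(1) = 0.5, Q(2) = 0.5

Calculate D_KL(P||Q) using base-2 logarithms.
0.8497 bits

D_KL(P||Q) = Σ P(x) log₂(P(x)/Q(x))

Computing term by term:
  P(1)·log₂(P(1)/Q(1)) = 0.9784·log₂(0.9784/0.5) = 0.94758
  P(2)·log₂(P(2)/Q(2)) = 0.0216·log₂(0.0216/0.5) = -0.09791

D_KL(P||Q) = 0.94758 - 0.09791 = 0.84967 ≈ 0.8497 bits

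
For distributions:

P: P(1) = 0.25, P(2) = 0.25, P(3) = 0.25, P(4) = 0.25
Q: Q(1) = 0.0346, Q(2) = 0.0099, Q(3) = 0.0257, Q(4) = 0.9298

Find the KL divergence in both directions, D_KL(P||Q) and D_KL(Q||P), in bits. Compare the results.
D_KL(P||Q) = 2.2246 bits, D_KL(Q||P) = 1.5328 bits. D_KL(P||Q) is larger than D_KL(Q||P) by 0.6918 bits; the two directions differ.

D_KL(P||Q) = Σ P(x) log₂(P(x)/Q(x))

Computing term by term:
  P(1)·log₂(P(1)/Q(1)) = 0.25·log₂(0.25/0.0346) = 0.71327
  P(2)·log₂(P(2)/Q(2)) = 0.25·log₂(0.25/0.0099) = 1.16459
  P(3)·log₂(P(3)/Q(3)) = 0.25·log₂(0.25/0.0257) = 0.82052
  P(4)·log₂(P(4)/Q(4)) = 0.25·log₂(0.25/0.9298) = -0.47375

D_KL(P||Q) = 0.71327 + 1.16459 + 0.82052 - 0.47375 = 2.22463 ≈ 2.2246 bits

D_KL(Q||P) = Σ Q(x) log₂(Q(x)/P(x))

Computing term by term:
  Q(1)·log₂(Q(1)/P(1)) = 0.0346·log₂(0.0346/0.25) = -0.09872
  Q(2)·log₂(Q(2)/P(2)) = 0.0099·log₂(0.0099/0.25) = -0.04612
  Q(3)·log₂(Q(3)/P(3)) = 0.0257·log₂(0.0257/0.25) = -0.08435
  Q(4)·log₂(Q(4)/P(4)) = 0.9298·log₂(0.9298/0.25) = 1.76196

D_KL(Q||P) = -0.09872 - 0.04612 - 0.08435 + 1.76196 = 1.53277 ≈ 1.5328 bits

These are NOT equal (difference: 0.6918 bits). KL divergence is asymmetric: D_KL(P||Q) ≠ D_KL(Q||P) in general.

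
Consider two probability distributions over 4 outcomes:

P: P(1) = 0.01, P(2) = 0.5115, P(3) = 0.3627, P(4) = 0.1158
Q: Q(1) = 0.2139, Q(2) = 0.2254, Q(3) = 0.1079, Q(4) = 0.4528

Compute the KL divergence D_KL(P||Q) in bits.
0.9671 bits

D_KL(P||Q) = Σ P(x) log₂(P(x)/Q(x))

Computing term by term:
  P(1)·log₂(P(1)/Q(1)) = 0.01·log₂(0.01/0.2139) = -0.04419
  P(2)·log₂(P(2)/Q(2)) = 0.5115·log₂(0.5115/0.2254) = 0.60472
  P(3)·log₂(P(3)/Q(3)) = 0.3627·log₂(0.3627/0.1079) = 0.63439
  P(4)·log₂(P(4)/Q(4)) = 0.1158·log₂(0.1158/0.4528) = -0.22781

D_KL(P||Q) = -0.04419 + 0.60472 + 0.63439 - 0.22781 = 0.96711 ≈ 0.9671 bits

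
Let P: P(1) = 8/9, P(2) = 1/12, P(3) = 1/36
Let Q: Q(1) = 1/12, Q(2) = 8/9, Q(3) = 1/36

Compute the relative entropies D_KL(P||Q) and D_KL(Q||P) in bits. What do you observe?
D_KL(P||Q) = 2.7510 bits, D_KL(Q||P) = 2.7510 bits. The two directions give the same value here, because Q is a self-inverse relabeling of P; in general KL divergence is asymmetric.

D_KL(P||Q) = Σ P(x) log₂(P(x)/Q(x))

Computing term by term:
  P(1)·log₂(P(1)/Q(1)) = (8/9)·log₂((8/9)/(1/12)) = 3.03559
  P(2)·log₂(P(2)/Q(2)) = (1/12)·log₂((1/12)/(8/9)) = -0.28459
  P(3)·log₂(P(3)/Q(3)) = (1/36)·log₂((1/36)/(1/36)) = 0.00000

D_KL(P||Q) = 3.03559 - 0.28459 + 0.00000 = 2.75100 ≈ 2.7510 bits

D_KL(Q||P) = Σ Q(x) log₂(Q(x)/P(x))

Computing term by term:
  Q(1)·log₂(Q(1)/P(1)) = (1/12)·log₂((1/12)/(8/9)) = -0.28459
  Q(2)·log₂(Q(2)/P(2)) = (8/9)·log₂((8/9)/(1/12)) = 3.03559
  Q(3)·log₂(Q(3)/P(3)) = (1/36)·log₂((1/36)/(1/36)) = 0.00000

D_KL(Q||P) = -0.28459 + 3.03559 + 0.00000 = 2.75100 ≈ 2.7510 bits

These ARE equal here. Q is P with outcomes relabeled (Q(1) = P(2), Q(2) = P(1)) by a relabeling that is its own inverse, so the two sums contain exactly the same terms in a different order. This is a special case — KL divergence is not symmetric in general: D_KL(P||Q) ≠ D_KL(Q||P) for most P, Q.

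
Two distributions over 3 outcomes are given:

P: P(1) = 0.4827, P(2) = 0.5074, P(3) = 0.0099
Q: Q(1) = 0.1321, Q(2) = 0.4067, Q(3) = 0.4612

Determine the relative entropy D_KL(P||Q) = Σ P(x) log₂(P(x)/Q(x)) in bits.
1.0095 bits

D_KL(P||Q) = Σ P(x) log₂(P(x)/Q(x))

Computing term by term:
  P(1)·log₂(P(1)/Q(1)) = 0.4827·log₂(0.4827/0.1321) = 0.90241
  P(2)·log₂(P(2)/Q(2)) = 0.5074·log₂(0.5074/0.4067) = 0.16194
  P(3)·log₂(P(3)/Q(3)) = 0.0099·log₂(0.0099/0.4612) = -0.05486

D_KL(P||Q) = 0.90241 + 0.16194 - 0.05486 = 1.00949 ≈ 1.0095 bits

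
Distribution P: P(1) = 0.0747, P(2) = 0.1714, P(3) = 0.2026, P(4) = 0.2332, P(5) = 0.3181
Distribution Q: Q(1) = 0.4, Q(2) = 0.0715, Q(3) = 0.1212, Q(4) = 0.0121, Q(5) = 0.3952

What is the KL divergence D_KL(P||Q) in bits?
1.0814 bits

D_KL(P||Q) = Σ P(x) log₂(P(x)/Q(x))

Computing term by term:
  P(1)·log₂(P(1)/Q(1)) = 0.0747·log₂(0.0747/0.4) = -0.18084
  P(2)·log₂(P(2)/Q(2)) = 0.1714·log₂(0.1714/0.0715) = 0.21620
  P(3)·log₂(P(3)/Q(3)) = 0.2026·log₂(0.2026/0.1212) = 0.15018
  P(4)·log₂(P(4)/Q(4)) = 0.2332·log₂(0.2332/0.0121) = 0.99541
  P(5)·log₂(P(5)/Q(5)) = 0.3181·log₂(0.3181/0.3952) = -0.09960

D_KL(P||Q) = -0.18084 + 0.21620 + 0.15018 + 0.99541 - 0.09960 = 1.08135 ≈ 1.0814 bits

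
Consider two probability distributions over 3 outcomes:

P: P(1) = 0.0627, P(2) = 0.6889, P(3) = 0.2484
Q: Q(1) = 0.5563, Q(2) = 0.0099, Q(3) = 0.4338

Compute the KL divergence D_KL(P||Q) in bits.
3.8193 bits

D_KL(P||Q) = Σ P(x) log₂(P(x)/Q(x))

Computing term by term:
  P(1)·log₂(P(1)/Q(1)) = 0.0627·log₂(0.0627/0.5563) = -0.19746
  P(2)·log₂(P(2)/Q(2)) = 0.6889·log₂(0.6889/0.0099) = 4.21657
  P(3)·log₂(P(3)/Q(3)) = 0.2484·log₂(0.2484/0.4338) = -0.19980

D_KL(P||Q) = -0.19746 + 4.21657 - 0.19980 = 3.81931 ≈ 3.8193 bits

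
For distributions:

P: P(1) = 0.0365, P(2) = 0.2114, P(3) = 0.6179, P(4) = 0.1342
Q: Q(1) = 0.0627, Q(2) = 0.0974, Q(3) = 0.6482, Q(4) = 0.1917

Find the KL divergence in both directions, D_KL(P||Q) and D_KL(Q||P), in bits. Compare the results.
D_KL(P||Q) = 0.0961 bits, D_KL(Q||P) = 0.0834 bits. D_KL(P||Q) is larger than D_KL(Q||P) by 0.0127 bits; the two directions differ.

D_KL(P||Q) = Σ P(x) log₂(P(x)/Q(x))

Computing term by term:
  P(1)·log₂(P(1)/Q(1)) = 0.0365·log₂(0.0365/0.0627) = -0.02849
  P(2)·log₂(P(2)/Q(2)) = 0.2114·log₂(0.2114/0.0974) = 0.23634
  P(3)·log₂(P(3)/Q(3)) = 0.6179·log₂(0.6179/0.6482) = -0.04268
  P(4)·log₂(P(4)/Q(4)) = 0.1342·log₂(0.1342/0.1917) = -0.06904

D_KL(P||Q) = -0.02849 + 0.23634 - 0.04268 - 0.06904 = 0.09613 ≈ 0.0961 bits

D_KL(Q||P) = Σ Q(x) log₂(Q(x)/P(x))

Computing term by term:
  Q(1)·log₂(Q(1)/P(1)) = 0.0627·log₂(0.0627/0.0365) = 0.04894
  Q(2)·log₂(Q(2)/P(2)) = 0.0974·log₂(0.0974/0.2114) = -0.10889
  Q(3)·log₂(Q(3)/P(3)) = 0.6482·log₂(0.6482/0.6179) = 0.04477
  Q(4)·log₂(Q(4)/P(4)) = 0.1917·log₂(0.1917/0.1342) = 0.09862

D_KL(Q||P) = 0.04894 - 0.10889 + 0.04477 + 0.09862 = 0.08344 ≈ 0.0834 bits

These are NOT equal (difference: 0.0127 bits). KL divergence is asymmetric: D_KL(P||Q) ≠ D_KL(Q||P) in general.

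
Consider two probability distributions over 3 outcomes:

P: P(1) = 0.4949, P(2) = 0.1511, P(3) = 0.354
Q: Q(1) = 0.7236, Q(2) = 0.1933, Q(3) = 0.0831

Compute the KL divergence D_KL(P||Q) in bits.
0.4152 bits

D_KL(P||Q) = Σ P(x) log₂(P(x)/Q(x))

Computing term by term:
  P(1)·log₂(P(1)/Q(1)) = 0.4949·log₂(0.4949/0.7236) = -0.27123
  P(2)·log₂(P(2)/Q(2)) = 0.1511·log₂(0.1511/0.1933) = -0.05369
  P(3)·log₂(P(3)/Q(3)) = 0.354·log₂(0.354/0.0831) = 0.74015

D_KL(P||Q) = -0.27123 - 0.05369 + 0.74015 = 0.41523 ≈ 0.4152 bits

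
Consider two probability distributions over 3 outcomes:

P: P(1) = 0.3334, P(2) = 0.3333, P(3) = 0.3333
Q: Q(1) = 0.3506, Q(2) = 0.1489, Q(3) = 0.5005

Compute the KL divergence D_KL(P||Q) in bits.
0.1678 bits

D_KL(P||Q) = Σ P(x) log₂(P(x)/Q(x))

Computing term by term:
  P(1)·log₂(P(1)/Q(1)) = 0.3334·log₂(0.3334/0.3506) = -0.02420
  P(2)·log₂(P(2)/Q(2)) = 0.3333·log₂(0.3333/0.1489) = 0.38745
  P(3)·log₂(P(3)/Q(3)) = 0.3333·log₂(0.3333/0.5005) = -0.19550

D_KL(P||Q) = -0.02420 + 0.38745 - 0.19550 = 0.16775 ≈ 0.1678 bits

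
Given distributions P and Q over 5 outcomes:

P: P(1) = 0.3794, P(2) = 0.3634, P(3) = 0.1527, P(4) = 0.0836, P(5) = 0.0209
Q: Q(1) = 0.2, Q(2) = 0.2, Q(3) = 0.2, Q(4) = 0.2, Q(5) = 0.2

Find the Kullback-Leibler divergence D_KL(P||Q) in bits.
0.4308 bits

D_KL(P||Q) = Σ P(x) log₂(P(x)/Q(x))

Computing term by term:
  P(1)·log₂(P(1)/Q(1)) = 0.3794·log₂(0.3794/0.2) = 0.35046
  P(2)·log₂(P(2)/Q(2)) = 0.3634·log₂(0.3634/0.2) = 0.31309
  P(3)·log₂(P(3)/Q(3)) = 0.1527·log₂(0.1527/0.2) = -0.05945
  P(4)·log₂(P(4)/Q(4)) = 0.0836·log₂(0.0836/0.2) = -0.10520
  P(5)·log₂(P(5)/Q(5)) = 0.0209·log₂(0.0209/0.2) = -0.06810

D_KL(P||Q) = 0.35046 + 0.31309 - 0.05945 - 0.10520 - 0.06810 = 0.43080 ≈ 0.4308 bits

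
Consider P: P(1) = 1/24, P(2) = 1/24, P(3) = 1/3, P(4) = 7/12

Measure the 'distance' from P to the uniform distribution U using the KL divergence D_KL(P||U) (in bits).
0.6360 bits

U(i) = 1/4 for all i

D_KL(P||U) = Σ P(x) log₂(P(x) / (1/4))
           = Σ P(x) log₂(P(x)) + log₂(4)
           = log₂(4) - H(P)

H(P) = -Σ P(x) log₂(P(x)):
  -P(1)·log₂(P(1)) = -(1/24)·log₂(1/24) = 0.19104
  -P(2)·log₂(P(2)) = -(1/24)·log₂(1/24) = 0.19104
  -P(3)·log₂(P(3)) = -(1/3)·log₂(1/3) = 0.52832
  -P(4)·log₂(P(4)) = -(7/12)·log₂(7/12) = 0.45360
H(P) = 0.19104 + 0.19104 + 0.52832 + 0.45360 = 1.36400 bits

log₂(4) = 2.00000 bits

D_KL(P||U) = 2.00000 - 1.36400 = 0.63600 ≈ 0.6360 bits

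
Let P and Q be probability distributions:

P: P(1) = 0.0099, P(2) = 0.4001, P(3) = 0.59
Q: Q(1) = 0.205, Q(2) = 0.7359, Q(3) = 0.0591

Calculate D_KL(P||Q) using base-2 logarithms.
1.5635 bits

D_KL(P||Q) = Σ P(x) log₂(P(x)/Q(x))

Computing term by term:
  P(1)·log₂(P(1)/Q(1)) = 0.0099·log₂(0.0099/0.205) = -0.04328
  P(2)·log₂(P(2)/Q(2)) = 0.4001·log₂(0.4001/0.7359) = -0.35175
  P(3)·log₂(P(3)/Q(3)) = 0.59·log₂(0.59/0.0591) = 1.95850

D_KL(P||Q) = -0.04328 - 0.35175 + 1.95850 = 1.56347 ≈ 1.5635 bits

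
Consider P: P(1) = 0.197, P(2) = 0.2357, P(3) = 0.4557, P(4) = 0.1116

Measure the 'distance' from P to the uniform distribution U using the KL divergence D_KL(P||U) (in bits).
0.1771 bits

U(i) = 1/4 for all i

D_KL(P||U) = Σ P(x) log₂(P(x) / (1/4))
           = Σ P(x) log₂(P(x)) + log₂(4)
           = log₂(4) - H(P)

H(P) = -Σ P(x) log₂(P(x)):
  -P(1)·log₂(P(1)) = -(0.197)·log₂(0.197) = 0.46172
  -P(2)·log₂(P(2)) = -(0.2357)·log₂(0.2357) = 0.49143
  -P(3)·log₂(P(3)) = -(0.4557)·log₂(0.4557) = 0.51669
  -P(4)·log₂(P(4)) = -(0.1116)·log₂(0.1116) = 0.35306
H(P) = 0.46172 + 0.49143 + 0.51669 + 0.35306 = 1.82290 bits

log₂(4) = 2.00000 bits

D_KL(P||U) = 2.00000 - 1.82290 = 0.17710 ≈ 0.1771 bits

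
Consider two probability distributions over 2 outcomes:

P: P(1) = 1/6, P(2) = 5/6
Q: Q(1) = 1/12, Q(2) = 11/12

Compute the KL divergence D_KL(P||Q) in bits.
0.0521 bits

D_KL(P||Q) = Σ P(x) log₂(P(x)/Q(x))

Computing term by term:
  P(1)·log₂(P(1)/Q(1)) = (1/6)·log₂((1/6)/(1/12)) = 0.16667
  P(2)·log₂(P(2)/Q(2)) = (5/6)·log₂((5/6)/(11/12)) = -0.11459

D_KL(P||Q) = 0.16667 - 0.11459 = 0.05208 ≈ 0.0521 bits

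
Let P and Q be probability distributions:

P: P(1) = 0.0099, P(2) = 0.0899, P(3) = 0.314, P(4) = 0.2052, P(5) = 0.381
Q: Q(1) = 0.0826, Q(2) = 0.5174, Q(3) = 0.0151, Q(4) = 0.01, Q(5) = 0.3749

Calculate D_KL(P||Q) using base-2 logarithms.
2.0208 bits

D_KL(P||Q) = Σ P(x) log₂(P(x)/Q(x))

Computing term by term:
  P(1)·log₂(P(1)/Q(1)) = 0.0099·log₂(0.0099/0.0826) = -0.03030
  P(2)·log₂(P(2)/Q(2)) = 0.0899·log₂(0.0899/0.5174) = -0.22699
  P(3)·log₂(P(3)/Q(3)) = 0.314·log₂(0.314/0.0151) = 1.37474
  P(4)·log₂(P(4)/Q(4)) = 0.2052·log₂(0.2052/0.01) = 0.89446
  P(5)·log₂(P(5)/Q(5)) = 0.381·log₂(0.381/0.3749) = 0.00887

D_KL(P||Q) = -0.03030 - 0.22699 + 1.37474 + 0.89446 + 0.00887 = 2.02078 ≈ 2.0208 bits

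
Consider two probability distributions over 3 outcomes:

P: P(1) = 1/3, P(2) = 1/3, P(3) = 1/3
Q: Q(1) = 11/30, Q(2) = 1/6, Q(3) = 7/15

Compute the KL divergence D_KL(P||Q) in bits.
0.1257 bits

D_KL(P||Q) = Σ P(x) log₂(P(x)/Q(x))

Computing term by term:
  P(1)·log₂(P(1)/Q(1)) = (1/3)·log₂((1/3)/(11/30)) = -0.04583
  P(2)·log₂(P(2)/Q(2)) = (1/3)·log₂((1/3)/(1/6)) = 0.33333
  P(3)·log₂(P(3)/Q(3)) = (1/3)·log₂((1/3)/(7/15)) = -0.16181

D_KL(P||Q) = -0.04583 + 0.33333 - 0.16181 = 0.12569 ≈ 0.1257 bits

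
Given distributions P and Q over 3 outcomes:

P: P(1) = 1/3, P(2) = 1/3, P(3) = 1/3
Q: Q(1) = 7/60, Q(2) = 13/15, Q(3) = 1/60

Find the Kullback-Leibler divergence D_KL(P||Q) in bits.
1.4860 bits

D_KL(P||Q) = Σ P(x) log₂(P(x)/Q(x))

Computing term by term:
  P(1)·log₂(P(1)/Q(1)) = (1/3)·log₂((1/3)/(7/60)) = 0.50486
  P(2)·log₂(P(2)/Q(2)) = (1/3)·log₂((1/3)/(13/15)) = -0.45950
  P(3)·log₂(P(3)/Q(3)) = (1/3)·log₂((1/3)/(1/60)) = 1.44064

D_KL(P||Q) = 0.50486 - 0.45950 + 1.44064 = 1.48600 ≈ 1.4860 bits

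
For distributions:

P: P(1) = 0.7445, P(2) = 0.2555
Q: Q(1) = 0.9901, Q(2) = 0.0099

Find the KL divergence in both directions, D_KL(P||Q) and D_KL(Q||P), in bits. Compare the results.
D_KL(P||Q) = 0.8920 bits, D_KL(Q||P) = 0.3608 bits. D_KL(P||Q) is larger than D_KL(Q||P) by 0.5312 bits; the two directions differ.

D_KL(P||Q) = Σ P(x) log₂(P(x)/Q(x))

Computing term by term:
  P(1)·log₂(P(1)/Q(1)) = 0.7445·log₂(0.7445/0.9901) = -0.30621
  P(2)·log₂(P(2)/Q(2)) = 0.2555·log₂(0.2555/0.0099) = 1.19823

D_KL(P||Q) = -0.30621 + 1.19823 = 0.89202 ≈ 0.8920 bits

D_KL(Q||P) = Σ Q(x) log₂(Q(x)/P(x))

Computing term by term:
  Q(1)·log₂(Q(1)/P(1)) = 0.9901·log₂(0.9901/0.7445) = 0.40723
  Q(2)·log₂(Q(2)/P(2)) = 0.0099·log₂(0.0099/0.2555) = -0.04643

D_KL(Q||P) = 0.40723 - 0.04643 = 0.36080 ≈ 0.3608 bits

These are NOT equal (difference: 0.5312 bits). KL divergence is asymmetric: D_KL(P||Q) ≠ D_KL(Q||P) in general.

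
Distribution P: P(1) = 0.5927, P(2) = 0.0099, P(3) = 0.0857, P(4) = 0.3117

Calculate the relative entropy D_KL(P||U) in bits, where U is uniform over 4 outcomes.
0.6588 bits

U(i) = 1/4 for all i

D_KL(P||U) = Σ P(x) log₂(P(x) / (1/4))
           = Σ P(x) log₂(P(x)) + log₂(4)
           = log₂(4) - H(P)

H(P) = -Σ P(x) log₂(P(x)):
  -P(1)·log₂(P(1)) = -(0.5927)·log₂(0.5927) = 0.44727
  -P(2)·log₂(P(2)) = -(0.0099)·log₂(0.0099) = 0.06592
  -P(3)·log₂(P(3)) = -(0.0857)·log₂(0.0857) = 0.30377
  -P(4)·log₂(P(4)) = -(0.3117)·log₂(0.3117) = 0.52421
H(P) = 0.44727 + 0.06592 + 0.30377 + 0.52421 = 1.34117 bits

log₂(4) = 2.00000 bits

D_KL(P||U) = 2.00000 - 1.34117 = 0.65883 ≈ 0.6588 bits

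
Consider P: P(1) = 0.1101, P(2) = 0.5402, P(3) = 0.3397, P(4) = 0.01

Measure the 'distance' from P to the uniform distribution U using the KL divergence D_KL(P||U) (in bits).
0.5740 bits

U(i) = 1/4 for all i

D_KL(P||U) = Σ P(x) log₂(P(x) / (1/4))
           = Σ P(x) log₂(P(x)) + log₂(4)
           = log₂(4) - H(P)

H(P) = -Σ P(x) log₂(P(x)):
  -P(1)·log₂(P(1)) = -(0.1101)·log₂(0.1101) = 0.35046
  -P(2)·log₂(P(2)) = -(0.5402)·log₂(0.5402) = 0.47993
  -P(3)·log₂(P(3)) = -(0.3397)·log₂(0.3397) = 0.52914
  -P(4)·log₂(P(4)) = -(0.01)·log₂(0.01) = 0.06644
H(P) = 0.35046 + 0.47993 + 0.52914 + 0.06644 = 1.42597 bits

log₂(4) = 2.00000 bits

D_KL(P||U) = 2.00000 - 1.42597 = 0.57403 ≈ 0.5740 bits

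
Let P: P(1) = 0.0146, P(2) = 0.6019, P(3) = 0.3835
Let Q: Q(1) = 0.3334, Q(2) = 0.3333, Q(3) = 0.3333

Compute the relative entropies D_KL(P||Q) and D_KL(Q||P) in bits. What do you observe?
D_KL(P||Q) = 0.5250 bits, D_KL(Q||P) = 1.1530 bits. The two directions give different values (D_KL(Q||P) exceeds D_KL(P||Q) by 0.6280 bits): KL divergence is asymmetric.

D_KL(P||Q) = Σ P(x) log₂(P(x)/Q(x))

Computing term by term:
  P(1)·log₂(P(1)/Q(1)) = 0.0146·log₂(0.0146/0.3334) = -0.06589
  P(2)·log₂(P(2)/Q(2)) = 0.6019·log₂(0.6019/0.3333) = 0.51324
  P(3)·log₂(P(3)/Q(3)) = 0.3835·log₂(0.3835/0.3333) = 0.07762

D_KL(P||Q) = -0.06589 + 0.51324 + 0.07762 = 0.52497 ≈ 0.5250 bits

D_KL(Q||P) = Σ Q(x) log₂(Q(x)/P(x))

Computing term by term:
  Q(1)·log₂(Q(1)/P(1)) = 0.3334·log₂(0.3334/0.0146) = 1.50471
  Q(2)·log₂(Q(2)/P(2)) = 0.3333·log₂(0.3333/0.6019) = -0.28421
  Q(3)·log₂(Q(3)/P(3)) = 0.3333·log₂(0.3333/0.3835) = -0.06746

D_KL(Q||P) = 1.50471 - 0.28421 - 0.06746 = 1.15304 ≈ 1.1530 bits

These are NOT equal (difference: 0.6280 bits). KL divergence is asymmetric: D_KL(P||Q) ≠ D_KL(Q||P) in general.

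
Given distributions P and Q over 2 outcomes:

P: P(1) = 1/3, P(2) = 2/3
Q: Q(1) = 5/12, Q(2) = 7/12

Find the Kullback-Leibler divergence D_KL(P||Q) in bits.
0.0211 bits

D_KL(P||Q) = Σ P(x) log₂(P(x)/Q(x))

Computing term by term:
  P(1)·log₂(P(1)/Q(1)) = (1/3)·log₂((1/3)/(5/12)) = -0.10731
  P(2)·log₂(P(2)/Q(2)) = (2/3)·log₂((2/3)/(7/12)) = 0.12843

D_KL(P||Q) = -0.10731 + 0.12843 = 0.02112 ≈ 0.0211 bits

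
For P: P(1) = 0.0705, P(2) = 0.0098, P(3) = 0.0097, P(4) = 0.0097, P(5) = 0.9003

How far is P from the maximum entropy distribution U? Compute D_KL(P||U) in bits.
1.7206 bits

U(i) = 1/5 for all i

D_KL(P||U) = Σ P(x) log₂(P(x) / (1/5))
           = Σ P(x) log₂(P(x)) + log₂(5)
           = log₂(5) - H(P)

H(P) = -Σ P(x) log₂(P(x)):
  -P(1)·log₂(P(1)) = -(0.0705)·log₂(0.0705) = 0.26975
  -P(2)·log₂(P(2)) = -(0.0098)·log₂(0.0098) = 0.06540
  -P(3)·log₂(P(3)) = -(0.0097)·log₂(0.0097) = 0.06487
  -P(4)·log₂(P(4)) = -(0.0097)·log₂(0.0097) = 0.06487
  -P(5)·log₂(P(5)) = -(0.9003)·log₂(0.9003) = 0.13642
H(P) = 0.26975 + 0.06540 + 0.06487 + 0.06487 + 0.13642 = 0.60131 bits

log₂(5) = 2.32193 bits

D_KL(P||U) = 2.32193 - 0.60131 = 1.72062 ≈ 1.7206 bits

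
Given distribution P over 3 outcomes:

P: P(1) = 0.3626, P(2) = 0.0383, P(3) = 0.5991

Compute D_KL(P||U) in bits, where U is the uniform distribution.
0.4312 bits

U(i) = 1/3 for all i

D_KL(P||U) = Σ P(x) log₂(P(x) / (1/3))
           = Σ P(x) log₂(P(x)) + log₂(3)
           = log₂(3) - H(P)

H(P) = -Σ P(x) log₂(P(x)):
  -P(1)·log₂(P(1)) = -(0.3626)·log₂(0.3626) = 0.53068
  -P(2)·log₂(P(2)) = -(0.0383)·log₂(0.0383) = 0.18026
  -P(3)·log₂(P(3)) = -(0.5991)·log₂(0.5991) = 0.44281
H(P) = 0.53068 + 0.18026 + 0.44281 = 1.15375 bits

log₂(3) = 1.58496 bits

D_KL(P||U) = 1.58496 - 1.15375 = 0.43121 ≈ 0.4312 bits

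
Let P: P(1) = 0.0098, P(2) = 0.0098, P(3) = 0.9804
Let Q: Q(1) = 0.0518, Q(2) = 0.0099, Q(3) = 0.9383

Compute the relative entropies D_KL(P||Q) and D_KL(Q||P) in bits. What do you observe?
D_KL(P||Q) = 0.0384 bits, D_KL(Q||P) = 0.0652 bits. The two directions give different values (D_KL(Q||P) exceeds D_KL(P||Q) by 0.0268 bits): KL divergence is asymmetric.

D_KL(P||Q) = Σ P(x) log₂(P(x)/Q(x))

Computing term by term:
  P(1)·log₂(P(1)/Q(1)) = 0.0098·log₂(0.0098/0.0518) = -0.02354
  P(2)·log₂(P(2)/Q(2)) = 0.0098·log₂(0.0098/0.0099) = -0.00014
  P(3)·log₂(P(3)/Q(3)) = 0.9804·log₂(0.9804/0.9383) = 0.06208

D_KL(P||Q) = -0.02354 - 0.00014 + 0.06208 = 0.03840 ≈ 0.0384 bits

D_KL(Q||P) = Σ Q(x) log₂(Q(x)/P(x))

Computing term by term:
  Q(1)·log₂(Q(1)/P(1)) = 0.0518·log₂(0.0518/0.0098) = 0.12443
  Q(2)·log₂(Q(2)/P(2)) = 0.0099·log₂(0.0099/0.0098) = 0.00015
  Q(3)·log₂(Q(3)/P(3)) = 0.9383·log₂(0.9383/0.9804) = -0.05941

D_KL(Q||P) = 0.12443 + 0.00015 - 0.05941 = 0.06517 ≈ 0.0652 bits

These are NOT equal (difference: 0.0268 bits). KL divergence is asymmetric: D_KL(P||Q) ≠ D_KL(Q||P) in general.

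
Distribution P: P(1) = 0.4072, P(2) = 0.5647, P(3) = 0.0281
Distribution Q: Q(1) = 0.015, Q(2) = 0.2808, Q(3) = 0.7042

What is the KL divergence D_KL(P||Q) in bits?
2.3780 bits

D_KL(P||Q) = Σ P(x) log₂(P(x)/Q(x))

Computing term by term:
  P(1)·log₂(P(1)/Q(1)) = 0.4072·log₂(0.4072/0.015) = 1.93937
  P(2)·log₂(P(2)/Q(2)) = 0.5647·log₂(0.5647/0.2808) = 0.56918
  P(3)·log₂(P(3)/Q(3)) = 0.0281·log₂(0.0281/0.7042) = -0.13059

D_KL(P||Q) = 1.93937 + 0.56918 - 0.13059 = 2.37796 ≈ 2.3780 bits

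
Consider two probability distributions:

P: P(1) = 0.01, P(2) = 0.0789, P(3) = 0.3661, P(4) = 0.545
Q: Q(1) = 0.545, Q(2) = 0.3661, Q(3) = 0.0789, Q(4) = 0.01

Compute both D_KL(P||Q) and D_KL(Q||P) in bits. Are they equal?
D_KL(P||Q) = 3.7219 bits, D_KL(Q||P) = 3.7219 bits. Yes, in this case they are equal (although KL divergence is not symmetric in general).

D_KL(P||Q) = Σ P(x) log₂(P(x)/Q(x))

Computing term by term:
  P(1)·log₂(P(1)/Q(1)) = 0.01·log₂(0.01/0.545) = -0.05768
  P(2)·log₂(P(2)/Q(2)) = 0.0789·log₂(0.0789/0.3661) = -0.17470
  P(3)·log₂(P(3)/Q(3)) = 0.3661·log₂(0.3661/0.0789) = 0.81060
  P(4)·log₂(P(4)/Q(4)) = 0.545·log₂(0.545/0.01) = 3.14366

D_KL(P||Q) = -0.05768 - 0.17470 + 0.81060 + 3.14366 = 3.72188 ≈ 3.7219 bits

D_KL(Q||P) = Σ Q(x) log₂(Q(x)/P(x))

Computing term by term:
  Q(1)·log₂(Q(1)/P(1)) = 0.545·log₂(0.545/0.01) = 3.14366
  Q(2)·log₂(Q(2)/P(2)) = 0.3661·log₂(0.3661/0.0789) = 0.81060
  Q(3)·log₂(Q(3)/P(3)) = 0.0789·log₂(0.0789/0.3661) = -0.17470
  Q(4)·log₂(Q(4)/P(4)) = 0.01·log₂(0.01/0.545) = -0.05768

D_KL(Q||P) = 3.14366 + 0.81060 - 0.17470 - 0.05768 = 3.72188 ≈ 3.7219 bits

These ARE equal here. Q is P with outcomes relabeled (Q(1) = P(4), Q(2) = P(3), Q(3) = P(2), Q(4) = P(1)) by a relabeling that is its own inverse, so the two sums contain exactly the same terms in a different order. This is a special case — KL divergence is not symmetric in general: D_KL(P||Q) ≠ D_KL(Q||P) for most P, Q.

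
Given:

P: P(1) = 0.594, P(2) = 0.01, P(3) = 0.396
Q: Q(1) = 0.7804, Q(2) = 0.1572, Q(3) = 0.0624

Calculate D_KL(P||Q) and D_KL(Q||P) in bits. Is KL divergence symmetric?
D_KL(P||Q) = 0.7821 bits, D_KL(Q||P) = 0.7657 bits. No, KL divergence is not symmetric.

D_KL(P||Q) = Σ P(x) log₂(P(x)/Q(x))

Computing term by term:
  P(1)·log₂(P(1)/Q(1)) = 0.594·log₂(0.594/0.7804) = -0.23389
  P(2)·log₂(P(2)/Q(2)) = 0.01·log₂(0.01/0.1572) = -0.03975
  P(3)·log₂(P(3)/Q(3)) = 0.396·log₂(0.396/0.0624) = 1.05569

D_KL(P||Q) = -0.23389 - 0.03975 + 1.05569 = 0.78205 ≈ 0.7821 bits

D_KL(Q||P) = Σ Q(x) log₂(Q(x)/P(x))

Computing term by term:
  Q(1)·log₂(Q(1)/P(1)) = 0.7804·log₂(0.7804/0.594) = 0.30728
  Q(2)·log₂(Q(2)/P(2)) = 0.1572·log₂(0.1572/0.01) = 0.62480
  Q(3)·log₂(Q(3)/P(3)) = 0.0624·log₂(0.0624/0.396) = -0.16635

D_KL(Q||P) = 0.30728 + 0.62480 - 0.16635 = 0.76573 ≈ 0.7657 bits

These are NOT equal (difference: 0.0164 bits). KL divergence is asymmetric: D_KL(P||Q) ≠ D_KL(Q||P) in general.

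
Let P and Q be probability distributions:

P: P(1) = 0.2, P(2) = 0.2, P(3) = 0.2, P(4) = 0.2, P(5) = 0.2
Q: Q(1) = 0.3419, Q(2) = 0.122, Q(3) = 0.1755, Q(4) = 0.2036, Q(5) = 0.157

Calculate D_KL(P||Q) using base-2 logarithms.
0.0903 bits

D_KL(P||Q) = Σ P(x) log₂(P(x)/Q(x))

Computing term by term:
  P(1)·log₂(P(1)/Q(1)) = 0.2·log₂(0.2/0.3419) = -0.15471
  P(2)·log₂(P(2)/Q(2)) = 0.2·log₂(0.2/0.122) = 0.14262
  P(3)·log₂(P(3)/Q(3)) = 0.2·log₂(0.2/0.1755) = 0.03771
  P(4)·log₂(P(4)/Q(4)) = 0.2·log₂(0.2/0.2036) = -0.00515
  P(5)·log₂(P(5)/Q(5)) = 0.2·log₂(0.2/0.157) = 0.06985

D_KL(P||Q) = -0.15471 + 0.14262 + 0.03771 - 0.00515 + 0.06985 = 0.09032 ≈ 0.0903 bits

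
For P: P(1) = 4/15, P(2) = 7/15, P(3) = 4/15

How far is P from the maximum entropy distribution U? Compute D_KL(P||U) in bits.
0.0548 bits

U(i) = 1/3 for all i

D_KL(P||U) = Σ P(x) log₂(P(x) / (1/3))
           = Σ P(x) log₂(P(x)) + log₂(3)
           = log₂(3) - H(P)

H(P) = -Σ P(x) log₂(P(x)):
  -P(1)·log₂(P(1)) = -(4/15)·log₂(4/15) = 0.50850
  -P(2)·log₂(P(2)) = -(7/15)·log₂(7/15) = 0.51312
  -P(3)·log₂(P(3)) = -(4/15)·log₂(4/15) = 0.50850
H(P) = 0.50850 + 0.51312 + 0.50850 = 1.53012 bits

log₂(3) = 1.58496 bits

D_KL(P||U) = 1.58496 - 1.53012 = 0.05484 ≈ 0.0548 bits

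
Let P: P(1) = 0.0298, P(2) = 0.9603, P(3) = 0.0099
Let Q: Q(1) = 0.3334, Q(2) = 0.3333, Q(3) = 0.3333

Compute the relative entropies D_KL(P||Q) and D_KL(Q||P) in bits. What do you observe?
D_KL(P||Q) = 1.3120 bits, D_KL(Q||P) = 2.3436 bits. The two directions give different values (D_KL(Q||P) exceeds D_KL(P||Q) by 1.0316 bits): KL divergence is asymmetric.

D_KL(P||Q) = Σ P(x) log₂(P(x)/Q(x))

Computing term by term:
  P(1)·log₂(P(1)/Q(1)) = 0.0298·log₂(0.0298/0.3334) = -0.10382
  P(2)·log₂(P(2)/Q(2)) = 0.9603·log₂(0.9603/0.3333) = 1.46606
  P(3)·log₂(P(3)/Q(3)) = 0.0099·log₂(0.0099/0.3333) = -0.05023

D_KL(P||Q) = -0.10382 + 1.46606 - 0.05023 = 1.31201 ≈ 1.3120 bits

D_KL(Q||P) = Σ Q(x) log₂(Q(x)/P(x))

Computing term by term:
  Q(1)·log₂(Q(1)/P(1)) = 0.3334·log₂(0.3334/0.0298) = 1.16152
  Q(2)·log₂(Q(2)/P(2)) = 0.3333·log₂(0.3333/0.9603) = -0.50884
  Q(3)·log₂(Q(3)/P(3)) = 0.3333·log₂(0.3333/0.0099) = 1.69091

D_KL(Q||P) = 1.16152 - 0.50884 + 1.69091 = 2.34359 ≈ 2.3436 bits

These are NOT equal (difference: 1.0316 bits). KL divergence is asymmetric: D_KL(P||Q) ≠ D_KL(Q||P) in general.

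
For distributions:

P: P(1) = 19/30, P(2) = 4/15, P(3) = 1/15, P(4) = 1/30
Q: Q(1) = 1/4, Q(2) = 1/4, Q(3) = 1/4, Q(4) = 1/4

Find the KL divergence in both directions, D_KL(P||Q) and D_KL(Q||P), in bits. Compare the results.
D_KL(P||Q) = 0.6501 bits, D_KL(Q||P) = 0.8449 bits. D_KL(Q||P) is larger than D_KL(P||Q) by 0.1948 bits; the two directions differ.

D_KL(P||Q) = Σ P(x) log₂(P(x)/Q(x))

Computing term by term:
  P(1)·log₂(P(1)/Q(1)) = (19/30)·log₂((19/30)/(1/4)) = 0.84932
  P(2)·log₂(P(2)/Q(2)) = (4/15)·log₂((4/15)/(1/4)) = 0.02483
  P(3)·log₂(P(3)/Q(3)) = (1/15)·log₂((1/15)/(1/4)) = -0.12713
  P(4)·log₂(P(4)/Q(4)) = (1/30)·log₂((1/30)/(1/4)) = -0.09690

D_KL(P||Q) = 0.84932 + 0.02483 - 0.12713 - 0.09690 = 0.65012 ≈ 0.6501 bits

D_KL(Q||P) = Σ Q(x) log₂(Q(x)/P(x))

Computing term by term:
  Q(1)·log₂(Q(1)/P(1)) = (1/4)·log₂((1/4)/(19/30)) = -0.33526
  Q(2)·log₂(Q(2)/P(2)) = (1/4)·log₂((1/4)/(4/15)) = -0.02328
  Q(3)·log₂(Q(3)/P(3)) = (1/4)·log₂((1/4)/(1/15)) = 0.47672
  Q(4)·log₂(Q(4)/P(4)) = (1/4)·log₂((1/4)/(1/30)) = 0.72672

D_KL(Q||P) = -0.33526 - 0.02328 + 0.47672 + 0.72672 = 0.84490 ≈ 0.8449 bits

These are NOT equal (difference: 0.1948 bits). KL divergence is asymmetric: D_KL(P||Q) ≠ D_KL(Q||P) in general.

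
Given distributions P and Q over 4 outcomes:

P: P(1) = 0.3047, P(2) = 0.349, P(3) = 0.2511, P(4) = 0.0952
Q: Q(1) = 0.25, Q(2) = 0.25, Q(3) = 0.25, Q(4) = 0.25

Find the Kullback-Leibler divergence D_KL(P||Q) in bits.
0.1239 bits

D_KL(P||Q) = Σ P(x) log₂(P(x)/Q(x))

Computing term by term:
  P(1)·log₂(P(1)/Q(1)) = 0.3047·log₂(0.3047/0.25) = 0.08698
  P(2)·log₂(P(2)/Q(2)) = 0.349·log₂(0.349/0.25) = 0.16797
  P(3)·log₂(P(3)/Q(3)) = 0.2511·log₂(0.2511/0.25) = 0.00159
  P(4)·log₂(P(4)/Q(4)) = 0.0952·log₂(0.0952/0.25) = -0.13260

D_KL(P||Q) = 0.08698 + 0.16797 + 0.00159 - 0.13260 = 0.12394 ≈ 0.1239 bits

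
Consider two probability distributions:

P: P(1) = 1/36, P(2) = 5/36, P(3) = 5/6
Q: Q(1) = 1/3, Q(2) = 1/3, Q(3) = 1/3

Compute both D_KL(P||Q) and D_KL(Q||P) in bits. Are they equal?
D_KL(P||Q) = 0.8266 bits, D_KL(Q||P) = 1.1754 bits. No, they are not equal.

D_KL(P||Q) = Σ P(x) log₂(P(x)/Q(x))

Computing term by term:
  P(1)·log₂(P(1)/Q(1)) = (1/36)·log₂((1/36)/(1/3)) = -0.09958
  P(2)·log₂(P(2)/Q(2)) = (5/36)·log₂((5/36)/(1/3)) = -0.17542
  P(3)·log₂(P(3)/Q(3)) = (5/6)·log₂((5/6)/(1/3)) = 1.10161

D_KL(P||Q) = -0.09958 - 0.17542 + 1.10161 = 0.82661 ≈ 0.8266 bits

D_KL(Q||P) = Σ Q(x) log₂(Q(x)/P(x))

Computing term by term:
  Q(1)·log₂(Q(1)/P(1)) = (1/3)·log₂((1/3)/(1/36)) = 1.19499
  Q(2)·log₂(Q(2)/P(2)) = (1/3)·log₂((1/3)/(5/36)) = 0.42101
  Q(3)·log₂(Q(3)/P(3)) = (1/3)·log₂((1/3)/(5/6)) = -0.44064

D_KL(Q||P) = 1.19499 + 0.42101 - 0.44064 = 1.17536 ≈ 1.1754 bits

These are NOT equal (difference: 0.3488 bits). KL divergence is asymmetric: D_KL(P||Q) ≠ D_KL(Q||P) in general.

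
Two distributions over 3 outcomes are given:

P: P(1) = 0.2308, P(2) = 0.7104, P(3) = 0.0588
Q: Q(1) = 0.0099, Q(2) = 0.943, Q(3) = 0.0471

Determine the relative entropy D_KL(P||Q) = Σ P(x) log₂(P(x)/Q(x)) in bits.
0.7771 bits

D_KL(P||Q) = Σ P(x) log₂(P(x)/Q(x))

Computing term by term:
  P(1)·log₂(P(1)/Q(1)) = 0.2308·log₂(0.2308/0.0099) = 1.04854
  P(2)·log₂(P(2)/Q(2)) = 0.7104·log₂(0.7104/0.943) = -0.29029
  P(3)·log₂(P(3)/Q(3)) = 0.0588·log₂(0.0588/0.0471) = 0.01882

D_KL(P||Q) = 1.04854 - 0.29029 + 0.01882 = 0.77707 ≈ 0.7771 bits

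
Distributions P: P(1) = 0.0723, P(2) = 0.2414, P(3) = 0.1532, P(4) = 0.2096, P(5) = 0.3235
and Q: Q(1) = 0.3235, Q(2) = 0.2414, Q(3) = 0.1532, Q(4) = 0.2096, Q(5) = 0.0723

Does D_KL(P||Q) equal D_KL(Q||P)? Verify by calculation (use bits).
D_KL(P||Q) = 0.5430 bits, D_KL(Q||P) = 0.5430 bits. Yes — for this pair D_KL(P||Q) = D_KL(Q||P).

D_KL(P||Q) = Σ P(x) log₂(P(x)/Q(x))

Computing term by term:
  P(1)·log₂(P(1)/Q(1)) = 0.0723·log₂(0.0723/0.3235) = -0.15629
  P(2)·log₂(P(2)/Q(2)) = 0.2414·log₂(0.2414/0.2414) = 0.00000
  P(3)·log₂(P(3)/Q(3)) = 0.1532·log₂(0.1532/0.1532) = 0.00000
  P(4)·log₂(P(4)/Q(4)) = 0.2096·log₂(0.2096/0.2096) = 0.00000
  P(5)·log₂(P(5)/Q(5)) = 0.3235·log₂(0.3235/0.0723) = 0.69931

D_KL(P||Q) = -0.15629 + 0.00000 + 0.00000 + 0.00000 + 0.69931 = 0.54302 ≈ 0.5430 bits

D_KL(Q||P) = Σ Q(x) log₂(Q(x)/P(x))

Computing term by term:
  Q(1)·log₂(Q(1)/P(1)) = 0.3235·log₂(0.3235/0.0723) = 0.69931
  Q(2)·log₂(Q(2)/P(2)) = 0.2414·log₂(0.2414/0.2414) = 0.00000
  Q(3)·log₂(Q(3)/P(3)) = 0.1532·log₂(0.1532/0.1532) = 0.00000
  Q(4)·log₂(Q(4)/P(4)) = 0.2096·log₂(0.2096/0.2096) = 0.00000
  Q(5)·log₂(Q(5)/P(5)) = 0.0723·log₂(0.0723/0.3235) = -0.15629

D_KL(Q||P) = 0.69931 + 0.00000 + 0.00000 + 0.00000 - 0.15629 = 0.54302 ≈ 0.5430 bits

These ARE equal here. Q is P with outcomes relabeled (Q(1) = P(5), Q(5) = P(1)) by a relabeling that is its own inverse, so the two sums contain exactly the same terms in a different order. This is a special case — KL divergence is not symmetric in general: D_KL(P||Q) ≠ D_KL(Q||P) for most P, Q.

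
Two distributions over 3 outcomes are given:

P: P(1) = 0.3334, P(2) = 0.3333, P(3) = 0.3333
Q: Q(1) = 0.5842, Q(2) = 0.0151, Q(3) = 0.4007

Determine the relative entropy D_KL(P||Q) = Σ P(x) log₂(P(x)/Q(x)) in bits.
1.1296 bits

D_KL(P||Q) = Σ P(x) log₂(P(x)/Q(x))

Computing term by term:
  P(1)·log₂(P(1)/Q(1)) = 0.3334·log₂(0.3334/0.5842) = -0.26979
  P(2)·log₂(P(2)/Q(2)) = 0.3333·log₂(0.3333/0.0151) = 1.48792
  P(3)·log₂(P(3)/Q(3)) = 0.3333·log₂(0.3333/0.4007) = -0.08856

D_KL(P||Q) = -0.26979 + 1.48792 - 0.08856 = 1.12957 ≈ 1.1296 bits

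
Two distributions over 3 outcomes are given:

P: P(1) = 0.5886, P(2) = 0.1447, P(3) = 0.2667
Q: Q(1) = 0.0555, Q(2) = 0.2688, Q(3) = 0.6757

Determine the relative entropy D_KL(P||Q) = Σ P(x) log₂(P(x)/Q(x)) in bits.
1.5182 bits

D_KL(P||Q) = Σ P(x) log₂(P(x)/Q(x))

Computing term by term:
  P(1)·log₂(P(1)/Q(1)) = 0.5886·log₂(0.5886/0.0555) = 2.00520
  P(2)·log₂(P(2)/Q(2)) = 0.1447·log₂(0.1447/0.2688) = -0.12928
  P(3)·log₂(P(3)/Q(3)) = 0.2667·log₂(0.2667/0.6757) = -0.35769

D_KL(P||Q) = 2.00520 - 0.12928 - 0.35769 = 1.51823 ≈ 1.5182 bits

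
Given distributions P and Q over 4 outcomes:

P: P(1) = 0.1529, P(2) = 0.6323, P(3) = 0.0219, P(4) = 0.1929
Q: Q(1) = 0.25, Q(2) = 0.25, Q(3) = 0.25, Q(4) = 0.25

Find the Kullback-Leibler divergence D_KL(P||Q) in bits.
0.5889 bits

D_KL(P||Q) = Σ P(x) log₂(P(x)/Q(x))

Computing term by term:
  P(1)·log₂(P(1)/Q(1)) = 0.1529·log₂(0.1529/0.25) = -0.10846
  P(2)·log₂(P(2)/Q(2)) = 0.6323·log₂(0.6323/0.25) = 0.84645
  P(3)·log₂(P(3)/Q(3)) = 0.0219·log₂(0.0219/0.25) = -0.07693
  P(4)·log₂(P(4)/Q(4)) = 0.1929·log₂(0.1929/0.25) = -0.07216

D_KL(P||Q) = -0.10846 + 0.84645 - 0.07693 - 0.07216 = 0.58890 ≈ 0.5889 bits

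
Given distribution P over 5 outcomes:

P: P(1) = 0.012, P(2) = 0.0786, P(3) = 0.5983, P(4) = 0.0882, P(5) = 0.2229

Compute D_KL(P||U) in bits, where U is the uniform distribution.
0.7219 bits

U(i) = 1/5 for all i

D_KL(P||U) = Σ P(x) log₂(P(x) / (1/5))
           = Σ P(x) log₂(P(x)) + log₂(5)
           = log₂(5) - H(P)

H(P) = -Σ P(x) log₂(P(x)):
  -P(1)·log₂(P(1)) = -(0.012)·log₂(0.012) = 0.07657
  -P(2)·log₂(P(2)) = -(0.0786)·log₂(0.0786) = 0.28841
  -P(3)·log₂(P(3)) = -(0.5983)·log₂(0.5983) = 0.44338
  -P(4)·log₂(P(4)) = -(0.0882)·log₂(0.0882) = 0.30897
  -P(5)·log₂(P(5)) = -(0.2229)·log₂(0.2229) = 0.48270
H(P) = 0.07657 + 0.28841 + 0.44338 + 0.30897 + 0.48270 = 1.60003 bits

log₂(5) = 2.32193 bits

D_KL(P||U) = 2.32193 - 1.60003 = 0.72190 ≈ 0.7219 bits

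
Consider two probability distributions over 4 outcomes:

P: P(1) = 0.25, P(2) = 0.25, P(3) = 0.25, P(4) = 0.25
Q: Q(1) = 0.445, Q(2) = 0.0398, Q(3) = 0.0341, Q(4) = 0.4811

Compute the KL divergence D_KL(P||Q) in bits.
0.9372 bits

D_KL(P||Q) = Σ P(x) log₂(P(x)/Q(x))

Computing term by term:
  P(1)·log₂(P(1)/Q(1)) = 0.25·log₂(0.25/0.445) = -0.20797
  P(2)·log₂(P(2)/Q(2)) = 0.25·log₂(0.25/0.0398) = 0.66277
  P(3)·log₂(P(3)/Q(3)) = 0.25·log₂(0.25/0.0341) = 0.71852
  P(4)·log₂(P(4)/Q(4)) = 0.25·log₂(0.25/0.4811) = -0.23610

D_KL(P||Q) = -0.20797 + 0.66277 + 0.71852 - 0.23610 = 0.93722 ≈ 0.9372 bits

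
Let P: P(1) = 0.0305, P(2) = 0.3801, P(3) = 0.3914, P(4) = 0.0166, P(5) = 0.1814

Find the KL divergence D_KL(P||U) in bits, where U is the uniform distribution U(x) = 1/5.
0.5633 bits

U(i) = 1/5 for all i

D_KL(P||U) = Σ P(x) log₂(P(x) / (1/5))
           = Σ P(x) log₂(P(x)) + log₂(5)
           = log₂(5) - H(P)

H(P) = -Σ P(x) log₂(P(x)):
  -P(1)·log₂(P(1)) = -(0.0305)·log₂(0.0305) = 0.15357
  -P(2)·log₂(P(2)) = -(0.3801)·log₂(0.3801) = 0.53045
  -P(3)·log₂(P(3)) = -(0.3914)·log₂(0.3914) = 0.52968
  -P(4)·log₂(P(4)) = -(0.0166)·log₂(0.0166) = 0.09815
  -P(5)·log₂(P(5)) = -(0.1814)·log₂(0.1814) = 0.44674
H(P) = 0.15357 + 0.53045 + 0.52968 + 0.09815 + 0.44674 = 1.75859 bits

log₂(5) = 2.32193 bits

D_KL(P||U) = 2.32193 - 1.75859 = 0.56334 ≈ 0.5633 bits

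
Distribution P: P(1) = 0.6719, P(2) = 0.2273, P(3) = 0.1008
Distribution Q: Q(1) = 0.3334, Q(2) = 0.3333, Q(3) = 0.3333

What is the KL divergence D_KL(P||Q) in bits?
0.3799 bits

D_KL(P||Q) = Σ P(x) log₂(P(x)/Q(x))

Computing term by term:
  P(1)·log₂(P(1)/Q(1)) = 0.6719·log₂(0.6719/0.3334) = 0.67929
  P(2)·log₂(P(2)/Q(2)) = 0.2273·log₂(0.2273/0.3333) = -0.12552
  P(3)·log₂(P(3)/Q(3)) = 0.1008·log₂(0.1008/0.3333) = -0.17391

D_KL(P||Q) = 0.67929 - 0.12552 - 0.17391 = 0.37986 ≈ 0.3799 bits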